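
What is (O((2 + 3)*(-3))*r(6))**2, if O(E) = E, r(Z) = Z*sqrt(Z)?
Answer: 48600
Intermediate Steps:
r(Z) = Z**(3/2)
(O((2 + 3)*(-3))*r(6))**2 = (((2 + 3)*(-3))*6**(3/2))**2 = ((5*(-3))*(6*sqrt(6)))**2 = (-90*sqrt(6))**2 = 48600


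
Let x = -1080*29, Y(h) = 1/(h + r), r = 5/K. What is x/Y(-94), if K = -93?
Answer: 91318680/31 ≈ 2.9458e+6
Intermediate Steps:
r = -5/93 (r = 5/(-93) = 5*(-1/93) = -5/93 ≈ -0.053763)
Y(h) = 1/(-5/93 + h) (Y(h) = 1/(h - 5/93) = 1/(-5/93 + h))
x = -31320
x/Y(-94) = -31320/(93/(-5 + 93*(-94))) = -31320/(93/(-5 - 8742)) = -31320/(93/(-8747)) = -31320/(93*(-1/8747)) = -31320/(-93/8747) = -31320*(-8747/93) = 91318680/31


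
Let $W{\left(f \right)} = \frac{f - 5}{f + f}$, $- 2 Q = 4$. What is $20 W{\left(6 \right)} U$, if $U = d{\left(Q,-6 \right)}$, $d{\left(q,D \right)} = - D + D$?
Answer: $0$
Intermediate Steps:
$Q = -2$ ($Q = \left(- \frac{1}{2}\right) 4 = -2$)
$d{\left(q,D \right)} = 0$
$U = 0$
$W{\left(f \right)} = \frac{-5 + f}{2 f}$
$20 W{\left(6 \right)} U = 20 \frac{-5 + 6}{2 \cdot 6} \cdot 0 = 20 \cdot \frac{1}{2} \cdot \frac{1}{6} \cdot 1 \cdot 0 = 20 \cdot \frac{1}{12} \cdot 0 = \frac{5}{3} \cdot 0 = 0$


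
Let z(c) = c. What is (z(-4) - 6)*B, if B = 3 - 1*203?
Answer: 2000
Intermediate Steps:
B = -200 (B = 3 - 203 = -200)
(z(-4) - 6)*B = (-4 - 6)*(-200) = -10*(-200) = 2000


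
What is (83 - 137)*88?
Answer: -4752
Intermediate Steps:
(83 - 137)*88 = -54*88 = -4752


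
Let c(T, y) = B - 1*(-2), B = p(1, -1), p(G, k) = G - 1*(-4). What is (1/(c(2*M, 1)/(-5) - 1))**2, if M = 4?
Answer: 25/144 ≈ 0.17361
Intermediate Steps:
p(G, k) = 4 + G (p(G, k) = G + 4 = 4 + G)
B = 5 (B = 4 + 1 = 5)
c(T, y) = 7 (c(T, y) = 5 - 1*(-2) = 5 + 2 = 7)
(1/(c(2*M, 1)/(-5) - 1))**2 = (1/(7/(-5) - 1))**2 = (1/(7*(-1/5) - 1))**2 = (1/(-7/5 - 1))**2 = (1/(-12/5))**2 = (-5/12)**2 = 25/144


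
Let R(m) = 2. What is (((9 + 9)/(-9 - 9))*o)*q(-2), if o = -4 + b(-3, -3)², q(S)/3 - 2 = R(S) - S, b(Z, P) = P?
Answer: -90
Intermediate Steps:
q(S) = 12 - 3*S (q(S) = 6 + 3*(2 - S) = 6 + (6 - 3*S) = 12 - 3*S)
o = 5 (o = -4 + (-3)² = -4 + 9 = 5)
(((9 + 9)/(-9 - 9))*o)*q(-2) = (((9 + 9)/(-9 - 9))*5)*(12 - 3*(-2)) = ((18/(-18))*5)*(12 + 6) = ((18*(-1/18))*5)*18 = -1*5*18 = -5*18 = -90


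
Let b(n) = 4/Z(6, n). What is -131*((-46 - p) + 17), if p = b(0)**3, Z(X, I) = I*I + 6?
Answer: 103621/27 ≈ 3837.8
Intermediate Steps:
Z(X, I) = 6 + I**2 (Z(X, I) = I**2 + 6 = 6 + I**2)
b(n) = 4/(6 + n**2)
p = 8/27 (p = (4/(6 + 0**2))**3 = (4/(6 + 0))**3 = (4/6)**3 = (4*(1/6))**3 = (2/3)**3 = 8/27 ≈ 0.29630)
-131*((-46 - p) + 17) = -131*((-46 - 1*8/27) + 17) = -131*((-46 - 8/27) + 17) = -131*(-1250/27 + 17) = -131*(-791/27) = 103621/27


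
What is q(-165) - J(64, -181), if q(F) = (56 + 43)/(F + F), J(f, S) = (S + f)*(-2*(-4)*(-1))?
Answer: -9363/10 ≈ -936.30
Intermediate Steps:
J(f, S) = -8*S - 8*f (J(f, S) = (S + f)*(8*(-1)) = (S + f)*(-8) = -8*S - 8*f)
q(F) = 99/(2*F) (q(F) = 99/((2*F)) = 99*(1/(2*F)) = 99/(2*F))
q(-165) - J(64, -181) = (99/2)/(-165) - (-8*(-181) - 8*64) = (99/2)*(-1/165) - (1448 - 512) = -3/10 - 1*936 = -3/10 - 936 = -9363/10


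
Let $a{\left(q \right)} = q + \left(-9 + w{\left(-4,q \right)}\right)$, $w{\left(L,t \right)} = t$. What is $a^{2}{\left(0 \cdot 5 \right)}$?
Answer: $81$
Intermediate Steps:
$a{\left(q \right)} = -9 + 2 q$ ($a{\left(q \right)} = q + \left(-9 + q\right) = -9 + 2 q$)
$a^{2}{\left(0 \cdot 5 \right)} = \left(-9 + 2 \cdot 0 \cdot 5\right)^{2} = \left(-9 + 2 \cdot 0\right)^{2} = \left(-9 + 0\right)^{2} = \left(-9\right)^{2} = 81$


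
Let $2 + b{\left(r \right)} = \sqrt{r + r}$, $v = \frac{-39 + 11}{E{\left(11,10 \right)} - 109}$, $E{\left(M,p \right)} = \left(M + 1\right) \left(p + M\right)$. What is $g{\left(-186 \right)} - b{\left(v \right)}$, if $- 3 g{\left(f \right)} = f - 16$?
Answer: $\frac{208}{3} - \frac{2 i \sqrt{2002}}{143} \approx 69.333 - 0.62579 i$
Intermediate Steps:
$E{\left(M,p \right)} = \left(1 + M\right) \left(M + p\right)$
$v = - \frac{28}{143}$ ($v = \frac{-39 + 11}{\left(11 + 10 + 11^{2} + 11 \cdot 10\right) - 109} = - \frac{28}{\left(11 + 10 + 121 + 110\right) - 109} = - \frac{28}{252 - 109} = - \frac{28}{143} \approx -0.1958$)
$b{\left(r \right)} = -2 + \sqrt{2} \sqrt{r}$ ($b{\left(r \right)} = -2 + \sqrt{r + r} = -2 + \sqrt{2 r} = -2 + \sqrt{2} \sqrt{r}$)
$g{\left(f \right)} = \frac{16}{3} - \frac{f}{3}$ ($g{\left(f \right)} = - \frac{f - 16}{3} = - \frac{-16 + f}{3} = \frac{16}{3} - \frac{f}{3}$)
$g{\left(-186 \right)} - b{\left(v \right)} = \left(\frac{16}{3} - -62\right) - \left(-2 + \sqrt{2} \sqrt{- \frac{28}{143}}\right) = \left(\frac{16}{3} + 62\right) - \left(-2 + \sqrt{2} \frac{2 i \sqrt{1001}}{143}\right) = \frac{202}{3} - \left(-2 + \frac{2 i \sqrt{2002}}{143}\right) = \frac{202}{3} + \left(2 - \frac{2 i \sqrt{2002}}{143}\right) = \frac{208}{3} - \frac{2 i \sqrt{2002}}{143}$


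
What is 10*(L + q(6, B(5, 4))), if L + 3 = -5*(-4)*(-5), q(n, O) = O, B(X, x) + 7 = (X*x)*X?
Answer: -100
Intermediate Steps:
B(X, x) = -7 + x*X² (B(X, x) = -7 + (X*x)*X = -7 + x*X²)
L = -103 (L = -3 - 5*(-4)*(-5) = -3 + 20*(-5) = -3 - 100 = -103)
10*(L + q(6, B(5, 4))) = 10*(-103 + (-7 + 4*5²)) = 10*(-103 + (-7 + 4*25)) = 10*(-103 + (-7 + 100)) = 10*(-103 + 93) = 10*(-10) = -100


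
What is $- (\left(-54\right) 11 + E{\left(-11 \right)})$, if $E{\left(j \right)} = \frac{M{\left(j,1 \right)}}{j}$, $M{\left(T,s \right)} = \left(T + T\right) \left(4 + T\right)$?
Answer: $608$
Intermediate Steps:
$M{\left(T,s \right)} = 2 T \left(4 + T\right)$
$E{\left(j \right)} = 8 + 2 j$ ($E{\left(j \right)} = \frac{2 j \left(4 + j\right)}{j} = 8 + 2 j$)
$- (\left(-54\right) 11 + E{\left(-11 \right)}) = - (\left(-54\right) 11 + \left(8 + 2 \left(-11\right)\right)) = - (-594 + \left(8 - 22\right)) = - (-594 - 14) = \left(-1\right) \left(-608\right) = 608$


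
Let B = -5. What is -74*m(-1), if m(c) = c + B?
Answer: 444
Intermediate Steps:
m(c) = -5 + c (m(c) = c - 5 = -5 + c)
-74*m(-1) = -74*(-5 - 1) = -74*(-6) = 444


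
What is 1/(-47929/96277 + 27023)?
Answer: 96277/2601645442 ≈ 3.7006e-5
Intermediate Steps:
1/(-47929/96277 + 27023) = 1/(2601645442/96277) = 96277/2601645442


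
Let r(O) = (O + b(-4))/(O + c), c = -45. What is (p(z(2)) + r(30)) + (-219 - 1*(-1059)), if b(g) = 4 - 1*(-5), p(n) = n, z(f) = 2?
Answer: 4197/5 ≈ 839.40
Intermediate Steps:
b(g) = 9 (b(g) = 4 + 5 = 9)
r(O) = (9 + O)/(-45 + O) (r(O) = (O + 9)/(O - 45) = (9 + O)/(-45 + O))
(p(z(2)) + r(30)) + (-219 - 1*(-1059)) = (2 + (9 + 30)/(-45 + 30)) + (-219 - 1*(-1059)) = (2 + 39/(-15)) + (-219 + 1059) = (2 - 1/15*39) + 840 = (2 - 13/5) + 840 = -3/5 + 840 = 4197/5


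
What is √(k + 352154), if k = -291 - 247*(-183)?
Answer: 2*√99266 ≈ 630.13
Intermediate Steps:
k = 44910 (k = -291 + 45201 = 44910)
√(k + 352154) = √(44910 + 352154) = √397064 = 2*√99266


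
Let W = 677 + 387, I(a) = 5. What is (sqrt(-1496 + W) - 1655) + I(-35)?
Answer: -1650 + 12*I*sqrt(3) ≈ -1650.0 + 20.785*I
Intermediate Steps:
W = 1064
(sqrt(-1496 + W) - 1655) + I(-35) = (sqrt(-1496 + 1064) - 1655) + 5 = (sqrt(-432) - 1655) + 5 = (12*I*sqrt(3) - 1655) + 5 = (-1655 + 12*I*sqrt(3)) + 5 = -1650 + 12*I*sqrt(3)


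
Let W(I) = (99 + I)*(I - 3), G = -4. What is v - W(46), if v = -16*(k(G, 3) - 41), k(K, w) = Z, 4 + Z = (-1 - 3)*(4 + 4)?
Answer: -5003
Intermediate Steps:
Z = -36 (Z = -4 + (-1 - 3)*(4 + 4) = -4 - 4*8 = -4 - 32 = -36)
k(K, w) = -36
v = 1232 (v = -16*(-36 - 41) = -16*(-77) = 1232)
W(I) = (-3 + I)*(99 + I) (W(I) = (99 + I)*(-3 + I) = (-3 + I)*(99 + I))
v - W(46) = 1232 - (-297 + 46² + 96*46) = 1232 - (-297 + 2116 + 4416) = 1232 - 1*6235 = 1232 - 6235 = -5003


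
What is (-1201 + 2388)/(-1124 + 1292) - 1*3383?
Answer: -567157/168 ≈ -3375.9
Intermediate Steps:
(-1201 + 2388)/(-1124 + 1292) - 1*3383 = 1187/168 - 3383 = -567157/168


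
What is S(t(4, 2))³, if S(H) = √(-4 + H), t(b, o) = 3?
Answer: -I ≈ -1.0*I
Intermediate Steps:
S(t(4, 2))³ = (√(-4 + 3))³ = (√(-1))³ = I³ = -I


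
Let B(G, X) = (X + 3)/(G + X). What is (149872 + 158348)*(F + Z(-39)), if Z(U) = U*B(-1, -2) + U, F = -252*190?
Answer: -14765587320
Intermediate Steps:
F = -47880
B(G, X) = (3 + X)/(G + X)
Z(U) = 2*U/3 (Z(U) = U*((3 - 2)/(-1 - 2)) + U = U*(1/(-3)) + U = U*(-⅓*1) + U = U*(-⅓) + U = -U/3 + U = 2*U/3)
(149872 + 158348)*(F + Z(-39)) = (149872 + 158348)*(-47880 + (⅔)*(-39)) = 308220*(-47880 - 26) = 308220*(-47906) = -14765587320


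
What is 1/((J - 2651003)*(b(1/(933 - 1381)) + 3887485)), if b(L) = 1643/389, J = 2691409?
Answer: 389/61103299043048 ≈ 6.3663e-12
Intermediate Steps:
b(L) = 1643/389 (b(L) = 1643*(1/389) = 1643/389)
1/((J - 2651003)*(b(1/(933 - 1381)) + 3887485)) = 1/((2691409 - 2651003)*(1643/389 + 3887485)) = 1/(40406*(1512233308/389)) = 1/(61103299043048/389) = 389/61103299043048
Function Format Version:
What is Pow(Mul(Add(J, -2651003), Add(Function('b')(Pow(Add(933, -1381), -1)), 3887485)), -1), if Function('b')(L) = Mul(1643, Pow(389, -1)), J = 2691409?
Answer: Rational(389, 61103299043048) ≈ 6.3663e-12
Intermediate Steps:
Function('b')(L) = Rational(1643, 389) (Function('b')(L) = Mul(1643, Rational(1, 389)) = Rational(1643, 389))
Pow(Mul(Add(J, -2651003), Add(Function('b')(Pow(Add(933, -1381), -1)), 3887485)), -1) = Pow(Mul(Add(2691409, -2651003), Add(Rational(1643, 389), 3887485)), -1) = Pow(Mul(40406, Rational(1512233308, 389)), -1) = Pow(Rational(61103299043048, 389), -1) = Rational(389, 61103299043048)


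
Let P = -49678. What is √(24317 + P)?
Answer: I*√25361 ≈ 159.25*I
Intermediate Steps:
√(24317 + P) = √(24317 - 49678) = √(-25361) = I*√25361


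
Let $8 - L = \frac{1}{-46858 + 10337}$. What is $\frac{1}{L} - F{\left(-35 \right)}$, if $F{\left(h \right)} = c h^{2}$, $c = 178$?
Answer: $- \frac{63707413929}{292169} \approx -2.1805 \cdot 10^{5}$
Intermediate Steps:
$L = \frac{292169}{36521}$ ($L = 8 - \frac{1}{-46858 + 10337} = 8 - \frac{1}{-36521} = 8 - - \frac{1}{36521} = 8 + \frac{1}{36521} = \frac{292169}{36521} \approx 8.0$)
$F{\left(h \right)} = 178 h^{2}$
$\frac{1}{L} - F{\left(-35 \right)} = \frac{1}{\frac{292169}{36521}} - 178 \left(-35\right)^{2} = \frac{36521}{292169} - 178 \cdot 1225 = \frac{36521}{292169} - 218050 = - \frac{63707413929}{292169}$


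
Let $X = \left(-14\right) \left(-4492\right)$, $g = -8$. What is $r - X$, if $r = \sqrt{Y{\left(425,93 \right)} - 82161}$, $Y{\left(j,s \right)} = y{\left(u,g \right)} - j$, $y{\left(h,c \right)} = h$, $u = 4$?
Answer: $-62888 + i \sqrt{82582} \approx -62888.0 + 287.37 i$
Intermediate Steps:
$X = 62888$
$Y{\left(j,s \right)} = 4 - j$
$r = i \sqrt{82582}$ ($r = \sqrt{\left(4 - 425\right) - 82161} = \sqrt{-421 - 82161} = \sqrt{-82582} = i \sqrt{82582} \approx 287.37 i$)
$r - X = i \sqrt{82582} - 62888 = -62888 + i \sqrt{82582}$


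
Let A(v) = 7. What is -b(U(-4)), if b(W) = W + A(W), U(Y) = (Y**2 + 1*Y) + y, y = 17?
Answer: -36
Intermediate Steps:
U(Y) = 17 + Y + Y**2 (U(Y) = (Y**2 + 1*Y) + 17 = (Y**2 + Y) + 17 = (Y + Y**2) + 17 = 17 + Y + Y**2)
b(W) = 7 + W (b(W) = W + 7 = 7 + W)
-b(U(-4)) = -(7 + (17 - 4 + (-4)**2)) = -(7 + (17 - 4 + 16)) = -(7 + 29) = -1*36 = -36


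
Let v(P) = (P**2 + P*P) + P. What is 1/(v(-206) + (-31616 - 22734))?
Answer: 1/30316 ≈ 3.2986e-5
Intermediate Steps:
v(P) = P + 2*P**2 (v(P) = (P**2 + P**2) + P = 2*P**2 + P = P + 2*P**2)
1/(v(-206) + (-31616 - 22734)) = 1/(-206*(1 + 2*(-206)) + (-31616 - 22734)) = 1/(-206*(1 - 412) - 54350) = 1/(-206*(-411) - 54350) = 1/(84666 - 54350) = 1/30316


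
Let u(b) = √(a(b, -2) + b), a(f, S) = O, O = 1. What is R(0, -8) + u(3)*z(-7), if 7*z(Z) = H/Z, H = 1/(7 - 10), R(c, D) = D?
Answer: -1174/147 ≈ -7.9864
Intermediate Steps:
a(f, S) = 1
H = -⅓ (H = 1/(-3) = -⅓ ≈ -0.33333)
z(Z) = -1/(21*Z) (z(Z) = (-1/(3*Z))/7 = -1/(21*Z))
u(b) = √(1 + b)
R(0, -8) + u(3)*z(-7) = -8 + √(1 + 3)*(-1/21/(-7)) = -8 + √4*(-1/21*(-⅐)) = -8 + 2*(1/147) = -8 + 2/147 = -1174/147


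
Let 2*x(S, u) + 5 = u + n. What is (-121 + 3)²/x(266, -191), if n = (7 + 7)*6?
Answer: -3481/14 ≈ -248.64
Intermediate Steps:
n = 84 (n = 14*6 = 84)
x(S, u) = 79/2 + u/2 (x(S, u) = -5/2 + (u + 84)/2 = -5/2 + (84 + u)/2 = -5/2 + (42 + u/2) = 79/2 + u/2)
(-121 + 3)²/x(266, -191) = (-121 + 3)²/(79/2 + (½)*(-191)) = (-118)²/(79/2 - 191/2) = 13924/(-56) = 13924*(-1/56) = -3481/14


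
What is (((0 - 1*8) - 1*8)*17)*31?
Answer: -8432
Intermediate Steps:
(((0 - 1*8) - 1*8)*17)*31 = (((0 - 8) - 8)*17)*31 = ((-8 - 8)*17)*31 = -16*17*31 = -272*31 = -8432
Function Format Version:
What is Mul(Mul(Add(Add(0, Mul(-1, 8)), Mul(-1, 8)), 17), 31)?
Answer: -8432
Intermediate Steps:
Mul(Mul(Add(Add(0, Mul(-1, 8)), Mul(-1, 8)), 17), 31) = Mul(Mul(Add(Add(0, -8), -8), 17), 31) = Mul(Mul(Add(-8, -8), 17), 31) = Mul(Mul(-16, 17), 31) = Mul(-272, 31) = -8432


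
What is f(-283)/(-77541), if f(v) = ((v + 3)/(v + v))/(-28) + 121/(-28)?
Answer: 11461/204811628 ≈ 5.5959e-5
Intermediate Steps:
f(v) = -121/28 - (3 + v)/(56*v) (f(v) = ((3 + v)/((2*v)))*(-1/28) + 121*(-1/28) = ((3 + v)*(1/(2*v)))*(-1/28) - 121/28 = ((3 + v)/(2*v))*(-1/28) - 121/28 = -(3 + v)/(56*v) - 121/28 = -121/28 - (3 + v)/(56*v))
f(-283)/(-77541) = ((3/56)*(-1 - 81*(-283))/(-283))/(-77541) = ((3/56)*(-1/283)*(-1 + 22923))*(-1/77541) = ((3/56)*(-1/283)*22922)*(-1/77541) = -34383/7924*(-1/77541) = 11461/204811628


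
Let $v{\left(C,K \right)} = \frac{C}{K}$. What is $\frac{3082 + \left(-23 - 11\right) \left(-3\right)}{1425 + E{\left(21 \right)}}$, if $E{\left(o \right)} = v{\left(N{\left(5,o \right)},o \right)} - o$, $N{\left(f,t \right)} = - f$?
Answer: $\frac{66864}{29479} \approx 2.2682$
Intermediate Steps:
$E{\left(o \right)} = - o - \frac{5}{o}$ ($E{\left(o \right)} = \frac{\left(-1\right) 5}{o} - o = - \frac{5}{o} - o = - o - \frac{5}{o}$)
$\frac{3082 + \left(-23 - 11\right) \left(-3\right)}{1425 + E{\left(21 \right)}} = \frac{3082 + \left(-23 - 11\right) \left(-3\right)}{1425 - \left(21 + \frac{5}{21}\right)} = \frac{3082 - -102}{1425 - \frac{446}{21}} = \frac{3082 + 102}{1425 - \frac{446}{21}} = \frac{3184}{1425 - \frac{446}{21}} = \frac{3184}{\frac{29479}{21}} = 3184 \cdot \frac{21}{29479} = \frac{66864}{29479}$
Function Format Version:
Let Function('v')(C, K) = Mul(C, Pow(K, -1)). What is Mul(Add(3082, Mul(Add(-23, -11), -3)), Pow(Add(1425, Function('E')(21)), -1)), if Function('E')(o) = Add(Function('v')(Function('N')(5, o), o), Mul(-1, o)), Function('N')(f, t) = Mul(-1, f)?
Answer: Rational(66864, 29479) ≈ 2.2682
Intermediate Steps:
Function('E')(o) = Add(Mul(-1, o), Mul(-5, Pow(o, -1))) (Function('E')(o) = Add(Mul(Mul(-1, 5), Pow(o, -1)), Mul(-1, o)) = Add(Mul(-5, Pow(o, -1)), Mul(-1, o)) = Add(Mul(-1, o), Mul(-5, Pow(o, -1))))
Mul(Add(3082, Mul(Add(-23, -11), -3)), Pow(Add(1425, Function('E')(21)), -1)) = Mul(Add(3082, Mul(Add(-23, -11), -3)), Pow(Add(1425, Add(Mul(-1, 21), Mul(-5, Pow(21, -1)))), -1)) = Mul(Add(3082, Mul(-34, -3)), Pow(Add(1425, Add(-21, Mul(-5, Rational(1, 21)))), -1)) = Mul(Add(3082, 102), Pow(Add(1425, Add(-21, Rational(-5, 21))), -1)) = Mul(3184, Pow(Add(1425, Rational(-446, 21)), -1)) = Mul(3184, Pow(Rational(29479, 21), -1)) = Mul(3184, Rational(21, 29479)) = Rational(66864, 29479)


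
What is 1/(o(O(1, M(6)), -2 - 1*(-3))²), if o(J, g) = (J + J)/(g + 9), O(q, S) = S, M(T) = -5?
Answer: 1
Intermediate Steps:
o(J, g) = 2*J/(9 + g) (o(J, g) = (2*J)/(9 + g) = 2*J/(9 + g))
1/(o(O(1, M(6)), -2 - 1*(-3))²) = 1/((2*(-5)/(9 + (-2 - 1*(-3))))²) = 1/((2*(-5)/(9 + (-2 + 3)))²) = 1/((2*(-5)/(9 + 1))²) = 1/((2*(-5)/10)²) = 1/((2*(-5)*(⅒))²) = 1/((-1)²) = 1/1 = 1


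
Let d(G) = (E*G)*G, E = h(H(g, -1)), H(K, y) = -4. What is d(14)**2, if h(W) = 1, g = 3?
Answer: 38416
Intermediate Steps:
E = 1
d(G) = G**2 (d(G) = (1*G)*G = G*G = G**2)
d(14)**2 = (14**2)**2 = 196**2 = 38416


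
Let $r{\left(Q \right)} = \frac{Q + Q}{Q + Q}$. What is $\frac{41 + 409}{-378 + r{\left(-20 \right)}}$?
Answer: $- \frac{450}{377} \approx -1.1936$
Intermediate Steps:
$r{\left(Q \right)} = 1$ ($r{\left(Q \right)} = \frac{2 Q}{2 Q} = 2 Q \frac{1}{2 Q} = 1$)
$\frac{41 + 409}{-378 + r{\left(-20 \right)}} = \frac{41 + 409}{-378 + 1} = \frac{450}{-377} = 450 \left(- \frac{1}{377}\right) = - \frac{450}{377}$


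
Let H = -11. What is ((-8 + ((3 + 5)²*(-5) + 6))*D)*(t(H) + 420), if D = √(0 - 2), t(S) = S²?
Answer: -174202*I*√2 ≈ -2.4636e+5*I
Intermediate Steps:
D = I*√2 (D = √(-2) = I*√2 ≈ 1.4142*I)
((-8 + ((3 + 5)²*(-5) + 6))*D)*(t(H) + 420) = ((-8 + ((3 + 5)²*(-5) + 6))*(I*√2))*((-11)² + 420) = ((-8 + (8²*(-5) + 6))*(I*√2))*(121 + 420) = ((-8 + (64*(-5) + 6))*(I*√2))*541 = ((-8 + (-320 + 6))*(I*√2))*541 = ((-8 - 314)*(I*√2))*541 = -322*I*√2*541 = -174202*I*√2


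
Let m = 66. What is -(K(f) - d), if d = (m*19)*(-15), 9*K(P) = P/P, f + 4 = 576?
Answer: -169291/9 ≈ -18810.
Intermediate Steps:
f = 572 (f = -4 + 576 = 572)
K(P) = ⅑ (K(P) = (P/P)/9 = (⅑)*1 = ⅑)
d = -18810 (d = (66*19)*(-15) = 1254*(-15) = -18810)
-(K(f) - d) = -(⅑ - 1*(-18810)) = -(⅑ + 18810) = -1*169291/9 = -169291/9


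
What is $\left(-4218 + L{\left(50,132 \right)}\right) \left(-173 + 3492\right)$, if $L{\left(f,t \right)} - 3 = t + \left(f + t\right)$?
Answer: $-12947419$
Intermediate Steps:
$L{\left(f,t \right)} = 3 + f + 2 t$ ($L{\left(f,t \right)} = 3 + \left(t + \left(f + t\right)\right) = 3 + \left(f + 2 t\right) = 3 + f + 2 t$)
$\left(-4218 + L{\left(50,132 \right)}\right) \left(-173 + 3492\right) = \left(-4218 + \left(3 + 50 + 2 \cdot 132\right)\right) \left(-173 + 3492\right) = \left(-4218 + \left(3 + 50 + 264\right)\right) 3319 = \left(-4218 + 317\right) 3319 = \left(-3901\right) 3319 = -12947419$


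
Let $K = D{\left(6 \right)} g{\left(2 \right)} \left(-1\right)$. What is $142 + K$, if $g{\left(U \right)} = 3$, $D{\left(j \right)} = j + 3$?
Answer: $115$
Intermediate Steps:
$D{\left(j \right)} = 3 + j$
$K = -27$ ($K = \left(3 + 6\right) 3 \left(-1\right) = 9 \cdot 3 \left(-1\right) = 27 \left(-1\right) = -27$)
$142 + K = 142 - 27 = 115$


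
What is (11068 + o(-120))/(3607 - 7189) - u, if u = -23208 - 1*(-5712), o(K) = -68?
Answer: 31329836/1791 ≈ 17493.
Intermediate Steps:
u = -17496 (u = -23208 + 5712 = -17496)
(11068 + o(-120))/(3607 - 7189) - u = (11068 - 68)/(3607 - 7189) - 1*(-17496) = 11000/(-3582) + 17496 = 11000*(-1/3582) + 17496 = -5500/1791 + 17496 = 31329836/1791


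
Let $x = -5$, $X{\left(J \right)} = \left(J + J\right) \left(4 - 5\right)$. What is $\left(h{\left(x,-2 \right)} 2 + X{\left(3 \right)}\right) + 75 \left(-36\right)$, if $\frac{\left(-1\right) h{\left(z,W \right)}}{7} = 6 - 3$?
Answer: $-2748$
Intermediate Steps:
$X{\left(J \right)} = - 2 J$ ($X{\left(J \right)} = 2 J \left(-1\right) = - 2 J$)
$h{\left(z,W \right)} = -21$ ($h{\left(z,W \right)} = - 7 \left(6 - 3\right) = \left(-7\right) 3 = -21$)
$\left(h{\left(x,-2 \right)} 2 + X{\left(3 \right)}\right) + 75 \left(-36\right) = \left(\left(-21\right) 2 - 6\right) + 75 \left(-36\right) = \left(-42 - 6\right) - 2700 = -48 - 2700 = -2748$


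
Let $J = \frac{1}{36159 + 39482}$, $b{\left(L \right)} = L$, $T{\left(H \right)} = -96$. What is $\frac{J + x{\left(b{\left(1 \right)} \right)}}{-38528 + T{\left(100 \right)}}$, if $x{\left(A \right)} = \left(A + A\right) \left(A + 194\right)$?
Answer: $- \frac{29499991}{2921557984} \approx -0.010097$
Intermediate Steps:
$J = \frac{1}{75641} \approx 1.322 \cdot 10^{-5}$
$x{\left(A \right)} = 2 A \left(194 + A\right)$
$\frac{J + x{\left(b{\left(1 \right)} \right)}}{-38528 + T{\left(100 \right)}} = \frac{\frac{1}{75641} + 2 \cdot 1 \left(194 + 1\right)}{-38528 - 96} = \frac{\frac{1}{75641} + 2 \cdot 1 \cdot 195}{-38624} = \left(\frac{1}{75641} + 390\right) \left(- \frac{1}{38624}\right) = \frac{29499991}{75641} \left(- \frac{1}{38624}\right) = - \frac{29499991}{2921557984}$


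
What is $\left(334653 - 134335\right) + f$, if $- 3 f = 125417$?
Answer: $\frac{475537}{3} \approx 1.5851 \cdot 10^{5}$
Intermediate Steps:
$f = - \frac{125417}{3}$ ($f = \left(- \frac{1}{3}\right) 125417 = - \frac{125417}{3} \approx -41806.0$)
$\left(334653 - 134335\right) + f = \left(334653 - 134335\right) - \frac{125417}{3} = 200318 - \frac{125417}{3} = \frac{475537}{3}$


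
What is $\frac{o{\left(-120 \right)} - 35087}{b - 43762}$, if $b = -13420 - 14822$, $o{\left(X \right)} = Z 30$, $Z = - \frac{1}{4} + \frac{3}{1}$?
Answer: $\frac{70009}{144008} \approx 0.48615$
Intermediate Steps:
$Z = \frac{11}{4}$ ($Z = \left(-1\right) \frac{1}{4} + 3 \cdot 1 = - \frac{1}{4} + 3 = \frac{11}{4} \approx 2.75$)
$o{\left(X \right)} = \frac{165}{2}$ ($o{\left(X \right)} = \frac{11}{4} \cdot 30 = \frac{165}{2}$)
$b = -28242$
$\frac{o{\left(-120 \right)} - 35087}{b - 43762} = \frac{\frac{165}{2} - 35087}{-28242 - 43762} = - \frac{70009}{2 \left(-72004\right)} = \left(- \frac{70009}{2}\right) \left(- \frac{1}{72004}\right) = \frac{70009}{144008}$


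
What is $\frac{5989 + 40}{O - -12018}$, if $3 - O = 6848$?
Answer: $\frac{6029}{5173} \approx 1.1655$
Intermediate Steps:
$O = -6845$ ($O = 3 - 6848 = -6845$)
$\frac{5989 + 40}{O - -12018} = \frac{5989 + 40}{-6845 - -12018} = \frac{6029}{-6845 + \left(-4160 + 16178\right)} = \frac{6029}{-6845 + 12018} = \frac{6029}{5173}$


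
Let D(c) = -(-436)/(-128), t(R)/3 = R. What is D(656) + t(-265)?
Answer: -25549/32 ≈ -798.41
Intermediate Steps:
t(R) = 3*R
D(c) = -109/32 (D(c) = -(-436)*(-1)/128 = -1*109/32 = -109/32)
D(656) + t(-265) = -109/32 + 3*(-265) = -109/32 - 795 = -25549/32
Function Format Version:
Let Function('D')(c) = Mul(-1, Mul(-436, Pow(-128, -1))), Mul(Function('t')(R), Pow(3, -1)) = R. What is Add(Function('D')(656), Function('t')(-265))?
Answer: Rational(-25549, 32) ≈ -798.41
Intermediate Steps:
Function('t')(R) = Mul(3, R)
Function('D')(c) = Rational(-109, 32) (Function('D')(c) = Mul(-1, Mul(-436, Rational(-1, 128))) = Mul(-1, Rational(109, 32)) = Rational(-109, 32))
Add(Function('D')(656), Function('t')(-265)) = Add(Rational(-109, 32), Mul(3, -265)) = Add(Rational(-109, 32), -795) = Rational(-25549, 32)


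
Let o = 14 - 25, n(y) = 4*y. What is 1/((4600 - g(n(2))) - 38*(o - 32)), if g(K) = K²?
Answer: 1/6170 ≈ 0.00016207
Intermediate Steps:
o = -11
1/((4600 - g(n(2))) - 38*(o - 32)) = 1/((4600 - (4*2)²) - 38*(-11 - 32)) = 1/((4600 - 1*8²) - 38*(-43)) = 1/((4600 - 1*64) + 1634) = 1/((4600 - 64) + 1634) = 1/(4536 + 1634) = 1/6170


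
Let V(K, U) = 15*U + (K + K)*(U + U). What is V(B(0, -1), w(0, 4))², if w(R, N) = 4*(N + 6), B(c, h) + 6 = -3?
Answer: 705600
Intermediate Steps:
B(c, h) = -9 (B(c, h) = -6 - 3 = -9)
w(R, N) = 24 + 4*N (w(R, N) = 4*(6 + N) = 24 + 4*N)
V(K, U) = 15*U + 4*K*U (V(K, U) = 15*U + (2*K)*(2*U) = 15*U + 4*K*U)
V(B(0, -1), w(0, 4))² = ((24 + 4*4)*(15 + 4*(-9)))² = ((24 + 16)*(15 - 36))² = (40*(-21))² = (-840)² = 705600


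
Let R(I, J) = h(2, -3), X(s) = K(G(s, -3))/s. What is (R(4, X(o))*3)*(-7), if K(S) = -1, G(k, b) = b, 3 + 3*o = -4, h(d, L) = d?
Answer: -42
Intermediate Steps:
o = -7/3 (o = -1 + (⅓)*(-4) = -1 - 4/3 = -7/3 ≈ -2.3333)
X(s) = -1/s
R(I, J) = 2
(R(4, X(o))*3)*(-7) = (2*3)*(-7) = 6*(-7) = -42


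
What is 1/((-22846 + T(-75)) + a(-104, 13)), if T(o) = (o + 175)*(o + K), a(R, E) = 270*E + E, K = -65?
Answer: -1/33323 ≈ -3.0009e-5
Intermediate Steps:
a(R, E) = 271*E
T(o) = (-65 + o)*(175 + o) (T(o) = (o + 175)*(o - 65) = (175 + o)*(-65 + o) = (-65 + o)*(175 + o))
1/((-22846 + T(-75)) + a(-104, 13)) = 1/((-22846 + (-11375 + (-75)**2 + 110*(-75))) + 271*13) = 1/((-22846 + (-11375 + 5625 - 8250)) + 3523) = 1/((-22846 - 14000) + 3523) = 1/(-36846 + 3523) = 1/(-33323) = -1/33323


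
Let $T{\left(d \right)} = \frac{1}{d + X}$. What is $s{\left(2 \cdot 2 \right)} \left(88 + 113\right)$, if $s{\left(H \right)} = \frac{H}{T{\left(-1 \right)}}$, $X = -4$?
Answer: $-4020$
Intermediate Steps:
$T{\left(d \right)} = \frac{1}{-4 + d}$ ($T{\left(d \right)} = \frac{1}{d - 4} = \frac{1}{-4 + d}$)
$s{\left(H \right)} = - 5 H$ ($s{\left(H \right)} = \frac{H}{\frac{1}{-4 - 1}} = \frac{H}{\frac{1}{-5}} = \frac{H}{- \frac{1}{5}} = H \left(-5\right) = - 5 H$)
$s{\left(2 \cdot 2 \right)} \left(88 + 113\right) = - 5 \cdot 2 \cdot 2 \left(88 + 113\right) = \left(-5\right) 4 \cdot 201 = \left(-20\right) 201 = -4020$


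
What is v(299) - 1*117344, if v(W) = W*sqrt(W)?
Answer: -117344 + 299*sqrt(299) ≈ -1.1217e+5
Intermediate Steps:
v(W) = W**(3/2)
v(299) - 1*117344 = 299**(3/2) - 1*117344 = 299*sqrt(299) - 117344 = -117344 + 299*sqrt(299)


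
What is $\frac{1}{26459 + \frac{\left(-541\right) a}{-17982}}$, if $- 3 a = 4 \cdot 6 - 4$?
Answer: $\frac{26973}{713673197} \approx 3.7795 \cdot 10^{-5}$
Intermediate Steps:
$a = - \frac{20}{3}$ ($a = - \frac{4 \cdot 6 - 4}{3} = - \frac{24 - 4}{3} = \left(- \frac{1}{3}\right) 20 = - \frac{20}{3} \approx -6.6667$)
$\frac{1}{26459 + \frac{\left(-541\right) a}{-17982}} = \frac{1}{26459 + \frac{\left(-541\right) \left(- \frac{20}{3}\right)}{-17982}} = \frac{1}{26459 + \frac{10820}{3} \left(- \frac{1}{17982}\right)} = \frac{1}{26459 - \frac{5410}{26973}} = \frac{1}{\frac{713673197}{26973}} = \frac{26973}{713673197}$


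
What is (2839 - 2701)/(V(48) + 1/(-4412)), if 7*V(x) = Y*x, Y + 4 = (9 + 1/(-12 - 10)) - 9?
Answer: -46881912/9424109 ≈ -4.9747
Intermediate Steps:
Y = -89/22 (Y = -4 + ((9 + 1/(-12 - 10)) - 9) = -4 + ((9 + 1/(-22)) - 9) = -4 + ((9 - 1/22) - 9) = -4 + (197/22 - 9) = -4 - 1/22 = -89/22 ≈ -4.0455)
V(x) = -89*x/154 (V(x) = (-89*x/22)/7 = -89*x/154)
(2839 - 2701)/(V(48) + 1/(-4412)) = (2839 - 2701)/(-89/154*48 + 1/(-4412)) = 138/(-2136/77 - 1/4412) = 138/(-9424109/339724) = 138*(-339724/9424109) = -46881912/9424109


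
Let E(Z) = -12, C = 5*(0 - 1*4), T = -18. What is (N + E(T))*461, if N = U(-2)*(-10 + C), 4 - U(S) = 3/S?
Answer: -81597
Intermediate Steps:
U(S) = 4 - 3/S
C = -20 (C = 5*(0 - 4) = 5*(-4) = -20)
N = -165 (N = (4 - 3/(-2))*(-10 - 20) = (4 - 3*(-½))*(-30) = (4 + 3/2)*(-30) = (11/2)*(-30) = -165)
(N + E(T))*461 = (-165 - 12)*461 = -177*461 = -81597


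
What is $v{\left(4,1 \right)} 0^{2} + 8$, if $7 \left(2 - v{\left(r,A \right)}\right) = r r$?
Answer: $8$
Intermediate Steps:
$v{\left(r,A \right)} = 2 - \frac{r^{2}}{7}$ ($v{\left(r,A \right)} = 2 - \frac{r r}{7} = 2 - \frac{r^{2}}{7}$)
$v{\left(4,1 \right)} 0^{2} + 8 = \left(2 - \frac{4^{2}}{7}\right) 0^{2} + 8 = \left(2 - \frac{16}{7}\right) 0 + 8 = \left(- \frac{2}{7}\right) 0 + 8 = 0 + 8 = 8$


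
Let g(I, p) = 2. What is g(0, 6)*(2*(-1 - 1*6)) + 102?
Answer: 74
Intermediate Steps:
g(0, 6)*(2*(-1 - 1*6)) + 102 = 2*(2*(-1 - 1*6)) + 102 = 2*(2*(-1 - 6)) + 102 = 2*(2*(-7)) + 102 = 2*(-14) + 102 = -28 + 102 = 74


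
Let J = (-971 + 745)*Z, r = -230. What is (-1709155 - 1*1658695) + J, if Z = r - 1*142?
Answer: -3283778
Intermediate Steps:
Z = -372 (Z = -230 - 1*142 = -230 - 142 = -372)
J = 84072 (J = (-971 + 745)*(-372) = -226*(-372) = 84072)
(-1709155 - 1*1658695) + J = (-1709155 - 1*1658695) + 84072 = (-1709155 - 1658695) + 84072 = -3367850 + 84072 = -3283778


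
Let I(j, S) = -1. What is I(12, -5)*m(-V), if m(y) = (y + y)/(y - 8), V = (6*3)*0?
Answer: 0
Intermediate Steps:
V = 0 (V = 18*0 = 0)
m(y) = 2*y/(-8 + y) (m(y) = (2*y)/(-8 + y) = 2*y/(-8 + y))
I(12, -5)*m(-V) = -2*(-1*0)/(-8 - 1*0) = -2*0/(-8 + 0) = -2*0/(-8) = -2*0*(-1)/8 = -1*0 = 0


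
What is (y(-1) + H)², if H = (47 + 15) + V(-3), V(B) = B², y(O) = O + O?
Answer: 4761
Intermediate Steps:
y(O) = 2*O
H = 71 (H = (47 + 15) + (-3)² = 62 + 9 = 71)
(y(-1) + H)² = (2*(-1) + 71)² = (-2 + 71)² = 69² = 4761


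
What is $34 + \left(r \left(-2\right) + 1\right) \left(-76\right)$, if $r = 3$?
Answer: $414$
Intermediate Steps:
$34 + \left(r \left(-2\right) + 1\right) \left(-76\right) = 34 + \left(3 \left(-2\right) + 1\right) \left(-76\right) = 34 + \left(-6 + 1\right) \left(-76\right) = 34 - -380 = 34 + 380 = 414$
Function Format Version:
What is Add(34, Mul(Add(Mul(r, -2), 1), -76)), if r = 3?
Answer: 414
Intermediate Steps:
Add(34, Mul(Add(Mul(r, -2), 1), -76)) = Add(34, Mul(Add(Mul(3, -2), 1), -76)) = Add(34, Mul(Add(-6, 1), -76)) = Add(34, Mul(-5, -76)) = Add(34, 380) = 414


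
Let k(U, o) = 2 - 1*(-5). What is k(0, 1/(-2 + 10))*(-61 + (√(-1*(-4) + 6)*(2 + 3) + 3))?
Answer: -406 + 35*√10 ≈ -295.32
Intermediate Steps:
k(U, o) = 7 (k(U, o) = 2 + 5 = 7)
k(0, 1/(-2 + 10))*(-61 + (√(-1*(-4) + 6)*(2 + 3) + 3)) = 7*(-61 + (√(-1*(-4) + 6)*(2 + 3) + 3)) = 7*(-61 + (√(4 + 6)*5 + 3)) = 7*(-61 + (√10*5 + 3)) = 7*(-61 + (5*√10 + 3)) = 7*(-61 + (3 + 5*√10)) = 7*(-58 + 5*√10) = -406 + 35*√10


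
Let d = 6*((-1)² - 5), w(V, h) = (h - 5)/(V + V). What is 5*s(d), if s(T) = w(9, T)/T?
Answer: 145/432 ≈ 0.33565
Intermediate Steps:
w(V, h) = (-5 + h)/(2*V) (w(V, h) = (-5 + h)/((2*V)) = (-5 + h)*(1/(2*V)) = (-5 + h)/(2*V))
d = -24 (d = 6*(1 - 5) = 6*(-4) = -24)
s(T) = (-5/18 + T/18)/T (s(T) = ((½)*(-5 + T)/9)/T = ((½)*(⅑)*(-5 + T))/T = (-5/18 + T/18)/T)
5*s(d) = 5*((1/18)*(-5 - 24)/(-24)) = 5*((1/18)*(-1/24)*(-29)) = 5*(29/432) = 145/432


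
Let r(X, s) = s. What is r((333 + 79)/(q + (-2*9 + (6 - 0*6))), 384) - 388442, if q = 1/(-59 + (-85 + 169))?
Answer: -388058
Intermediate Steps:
q = 1/25 (q = 1/(-59 + 84) = 1/25 ≈ 0.040000)
r((333 + 79)/(q + (-2*9 + (6 - 0*6))), 384) - 388442 = 384 - 388442 = -388058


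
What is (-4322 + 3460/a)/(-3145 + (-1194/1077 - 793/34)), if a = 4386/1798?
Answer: 4571941108/4990505481 ≈ 0.91613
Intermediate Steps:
a = 2193/899 (a = 4386*(1/1798) = 2193/899 ≈ 2.4394)
(-4322 + 3460/a)/(-3145 + (-1194/1077 - 793/34)) = (-4322 + 3460/(2193/899))/(-3145 + (-1194/1077 - 793/34)) = (-4322 + 3460*(899/2193))/(-3145 + (-1194*1/1077 - 793*1/34)) = (-4322 + 3110540/2193)/(-3145 + (-398/359 - 793/34)) = -6367606/(2193*(-3145 - 298219/12206)) = -6367606/(2193*(-38686089/12206)) = -6367606/2193*(-12206/38686089) = 4571941108/4990505481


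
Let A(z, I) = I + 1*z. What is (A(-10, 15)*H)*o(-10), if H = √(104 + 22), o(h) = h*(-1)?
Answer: 150*√14 ≈ 561.25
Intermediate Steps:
A(z, I) = I + z
o(h) = -h
H = 3*√14 (H = √126 = 3*√14 ≈ 11.225)
(A(-10, 15)*H)*o(-10) = ((15 - 10)*(3*√14))*(-1*(-10)) = (5*(3*√14))*10 = (15*√14)*10 = 150*√14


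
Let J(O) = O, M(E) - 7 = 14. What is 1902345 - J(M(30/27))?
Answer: 1902324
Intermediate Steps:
M(E) = 21 (M(E) = 7 + 14 = 21)
1902345 - J(M(30/27)) = 1902345 - 1*21 = 1902345 - 21 = 1902324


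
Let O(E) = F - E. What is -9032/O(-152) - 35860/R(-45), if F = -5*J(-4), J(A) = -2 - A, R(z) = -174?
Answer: 880138/6177 ≈ 142.49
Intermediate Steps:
F = -10 (F = -5*(-2 - 1*(-4)) = -5*(-2 + 4) = -5*2 = -10)
O(E) = -10 - E
-9032/O(-152) - 35860/R(-45) = -9032/(-10 - 1*(-152)) - 35860/(-174) = -9032/(-10 + 152) - 35860*(-1/174) = -9032/142 + 17930/87 = -9032*1/142 + 17930/87 = -4516/71 + 17930/87 = 880138/6177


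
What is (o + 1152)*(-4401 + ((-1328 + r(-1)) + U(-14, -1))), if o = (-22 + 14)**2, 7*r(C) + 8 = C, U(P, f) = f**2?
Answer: -48767680/7 ≈ -6.9668e+6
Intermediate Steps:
r(C) = -8/7 + C/7
o = 64 (o = (-8)**2 = 64)
(o + 1152)*(-4401 + ((-1328 + r(-1)) + U(-14, -1))) = (64 + 1152)*(-4401 + ((-1328 + (-8/7 + (1/7)*(-1))) + (-1)**2)) = 1216*(-4401 + ((-1328 + (-8/7 - 1/7)) + 1)) = 1216*(-4401 + ((-1328 - 9/7) + 1)) = 1216*(-4401 + (-9305/7 + 1)) = 1216*(-4401 - 9298/7) = 1216*(-40105/7) = -48767680/7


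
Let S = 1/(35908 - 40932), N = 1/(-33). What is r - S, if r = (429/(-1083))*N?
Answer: 66395/5440992 ≈ 0.012203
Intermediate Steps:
N = -1/33 ≈ -0.030303
r = 13/1083 (r = (429/(-1083))*(-1/33) = (429*(-1/1083))*(-1/33) = -143/361*(-1/33) = 13/1083 ≈ 0.012004)
S = -1/5024 (S = 1/(-5024) = -1/5024 ≈ -0.00019904)
r - S = 13/1083 - 1*(-1/5024) = 13/1083 + 1/5024 = 66395/5440992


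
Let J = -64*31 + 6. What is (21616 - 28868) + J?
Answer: -9230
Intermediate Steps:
J = -1978 (J = -1984 + 6 = -1978)
(21616 - 28868) + J = (21616 - 28868) - 1978 = -7252 - 1978 = -9230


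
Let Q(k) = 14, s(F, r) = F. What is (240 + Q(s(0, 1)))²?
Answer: 64516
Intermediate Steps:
(240 + Q(s(0, 1)))² = (240 + 14)² = 254² = 64516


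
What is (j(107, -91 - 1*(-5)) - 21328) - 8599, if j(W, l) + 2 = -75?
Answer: -30004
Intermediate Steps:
j(W, l) = -77 (j(W, l) = -2 - 75 = -77)
(j(107, -91 - 1*(-5)) - 21328) - 8599 = (-77 - 21328) - 8599 = -21405 - 8599 = -30004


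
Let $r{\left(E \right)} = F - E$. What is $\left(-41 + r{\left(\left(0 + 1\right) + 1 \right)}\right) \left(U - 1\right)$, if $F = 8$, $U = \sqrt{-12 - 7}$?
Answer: $35 - 35 i \sqrt{19} \approx 35.0 - 152.56 i$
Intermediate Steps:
$U = i \sqrt{19}$ ($U = \sqrt{-19} = i \sqrt{19} \approx 4.3589 i$)
$r{\left(E \right)} = 8 - E$
$\left(-41 + r{\left(\left(0 + 1\right) + 1 \right)}\right) \left(U - 1\right) = \left(-41 + \left(8 - \left(\left(0 + 1\right) + 1\right)\right)\right) \left(i \sqrt{19} - 1\right) = \left(-41 + \left(8 - \left(1 + 1\right)\right)\right) \left(i \sqrt{19} - 1\right) = \left(-41 + \left(8 - 2\right)\right) \left(-1 + i \sqrt{19}\right) = \left(-41 + 6\right) \left(-1 + i \sqrt{19}\right) = - 35 \left(-1 + i \sqrt{19}\right) = 35 - 35 i \sqrt{19}$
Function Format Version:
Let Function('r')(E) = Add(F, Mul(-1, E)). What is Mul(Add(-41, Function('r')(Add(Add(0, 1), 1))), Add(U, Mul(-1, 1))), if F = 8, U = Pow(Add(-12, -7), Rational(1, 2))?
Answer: Add(35, Mul(-35, I, Pow(19, Rational(1, 2)))) ≈ Add(35.000, Mul(-152.56, I))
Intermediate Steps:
U = Mul(I, Pow(19, Rational(1, 2))) (U = Pow(-19, Rational(1, 2)) = Mul(I, Pow(19, Rational(1, 2))) ≈ Mul(4.3589, I))
Function('r')(E) = Add(8, Mul(-1, E))
Mul(Add(-41, Function('r')(Add(Add(0, 1), 1))), Add(U, Mul(-1, 1))) = Mul(Add(-41, Add(8, Mul(-1, Add(Add(0, 1), 1)))), Add(Mul(I, Pow(19, Rational(1, 2))), Mul(-1, 1))) = Mul(Add(-41, Add(8, Mul(-1, Add(1, 1)))), Add(Mul(I, Pow(19, Rational(1, 2))), -1)) = Mul(Add(-41, Add(8, Mul(-1, 2))), Add(-1, Mul(I, Pow(19, Rational(1, 2))))) = Mul(Add(-41, Add(8, -2)), Add(-1, Mul(I, Pow(19, Rational(1, 2))))) = Mul(Add(-41, 6), Add(-1, Mul(I, Pow(19, Rational(1, 2))))) = Mul(-35, Add(-1, Mul(I, Pow(19, Rational(1, 2))))) = Add(35, Mul(-35, I, Pow(19, Rational(1, 2))))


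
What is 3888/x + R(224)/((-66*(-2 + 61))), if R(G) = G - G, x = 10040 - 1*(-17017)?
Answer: 1296/9019 ≈ 0.14370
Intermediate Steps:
x = 27057 (x = 10040 + 17017 = 27057)
R(G) = 0
3888/x + R(224)/((-66*(-2 + 61))) = 3888/27057 + 0/((-66*(-2 + 61))) = 3888*(1/27057) + 0/((-66*59)) = 1296/9019 + 0/(-3894) = 1296/9019 + 0*(-1/3894) = 1296/9019 + 0 = 1296/9019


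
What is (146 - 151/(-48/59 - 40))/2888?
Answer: 360477/6954304 ≈ 0.051835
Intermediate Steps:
(146 - 151/(-48/59 - 40))/2888 = (146 - 151/(-48*1/59 - 40))*(1/2888) = (146 - 151/(-48/59 - 40))*(1/2888) = (146 - 151/(-2408/59))*(1/2888) = (146 - 151*(-59/2408))*(1/2888) = (146 + 8909/2408)*(1/2888) = (360477/2408)*(1/2888) = 360477/6954304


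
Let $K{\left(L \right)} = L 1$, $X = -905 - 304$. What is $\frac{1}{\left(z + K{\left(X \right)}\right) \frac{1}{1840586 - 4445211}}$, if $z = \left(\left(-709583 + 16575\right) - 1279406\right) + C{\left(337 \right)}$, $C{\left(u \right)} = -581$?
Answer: $\frac{2604625}{1974204} \approx 1.3193$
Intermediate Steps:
$X = -1209$ ($X = -905 - 304 = -1209$)
$z = -1972995$ ($z = \left(\left(-709583 + 16575\right) - 1279406\right) - 581 = \left(-693008 - 1279406\right) - 581 = -1972414 - 581 = -1972995$)
$K{\left(L \right)} = L$
$\frac{1}{\left(z + K{\left(X \right)}\right) \frac{1}{1840586 - 4445211}} = \frac{1}{\left(-1972995 - 1209\right) \frac{1}{1840586 - 4445211}} = \frac{1}{\left(-1974204\right) \frac{1}{-2604625}} = \frac{1}{\left(-1974204\right) \left(- \frac{1}{2604625}\right)} = \frac{1}{\frac{1974204}{2604625}} = \frac{2604625}{1974204}$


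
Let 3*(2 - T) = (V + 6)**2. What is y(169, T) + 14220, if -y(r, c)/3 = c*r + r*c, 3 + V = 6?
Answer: 39570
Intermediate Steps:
V = 3 (V = -3 + 6 = 3)
T = -25 (T = 2 - (3 + 6)**2/3 = 2 - 1/3*9**2 = 2 - 1/3*81 = 2 - 27 = -25)
y(r, c) = -6*c*r (y(r, c) = -3*(c*r + r*c) = -3*(c*r + c*r) = -6*c*r)
y(169, T) + 14220 = -6*(-25)*169 + 14220 = 25350 + 14220 = 39570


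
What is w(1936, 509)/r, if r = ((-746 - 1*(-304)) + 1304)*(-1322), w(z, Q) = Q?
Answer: -509/1139564 ≈ -0.00044666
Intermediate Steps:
r = -1139564 (r = ((-746 + 304) + 1304)*(-1322) = (-442 + 1304)*(-1322) = 862*(-1322) = -1139564)
w(1936, 509)/r = 509/(-1139564) = 509*(-1/1139564) = -509/1139564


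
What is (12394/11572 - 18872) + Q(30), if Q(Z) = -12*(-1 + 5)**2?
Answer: -110298107/5786 ≈ -19063.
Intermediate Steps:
Q(Z) = -192 (Q(Z) = -12*4**2 = -12*16 = -192)
(12394/11572 - 18872) + Q(30) = (12394/11572 - 18872) - 192 = (12394*(1/11572) - 18872) - 192 = (6197/5786 - 18872) - 192 = -109187195/5786 - 192 = -110298107/5786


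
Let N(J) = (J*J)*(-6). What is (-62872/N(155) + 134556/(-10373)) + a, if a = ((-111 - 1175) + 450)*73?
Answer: -45635978264372/747633975 ≈ -61041.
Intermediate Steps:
N(J) = -6*J² (N(J) = J²*(-6) = -6*J²)
a = -61028 (a = (-1286 + 450)*73 = -836*73 = -61028)
(-62872/N(155) + 134556/(-10373)) + a = (-62872/((-6*155²)) + 134556/(-10373)) - 61028 = (-62872/((-6*24025)) + 134556*(-1/10373)) - 61028 = (-62872/(-144150) - 134556/10373) - 61028 = (-62872*(-1/144150) - 134556/10373) - 61028 = (31436/72075 - 134556/10373) - 61028 = -9372038072/747633975 - 61028 = -45635978264372/747633975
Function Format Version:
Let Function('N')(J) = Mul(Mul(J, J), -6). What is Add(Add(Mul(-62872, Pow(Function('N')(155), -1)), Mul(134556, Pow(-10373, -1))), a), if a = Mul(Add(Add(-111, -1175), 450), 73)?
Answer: Rational(-45635978264372, 747633975) ≈ -61041.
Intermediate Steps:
Function('N')(J) = Mul(-6, Pow(J, 2)) (Function('N')(J) = Mul(Pow(J, 2), -6) = Mul(-6, Pow(J, 2)))
a = -61028 (a = Mul(Add(-1286, 450), 73) = Mul(-836, 73) = -61028)
Add(Add(Mul(-62872, Pow(Function('N')(155), -1)), Mul(134556, Pow(-10373, -1))), a) = Add(Add(Mul(-62872, Pow(Mul(-6, Pow(155, 2)), -1)), Mul(134556, Pow(-10373, -1))), -61028) = Add(Add(Mul(-62872, Pow(Mul(-6, 24025), -1)), Mul(134556, Rational(-1, 10373))), -61028) = Add(Add(Mul(-62872, Pow(-144150, -1)), Rational(-134556, 10373)), -61028) = Add(Add(Mul(-62872, Rational(-1, 144150)), Rational(-134556, 10373)), -61028) = Add(Add(Rational(31436, 72075), Rational(-134556, 10373)), -61028) = Add(Rational(-9372038072, 747633975), -61028) = Rational(-45635978264372, 747633975)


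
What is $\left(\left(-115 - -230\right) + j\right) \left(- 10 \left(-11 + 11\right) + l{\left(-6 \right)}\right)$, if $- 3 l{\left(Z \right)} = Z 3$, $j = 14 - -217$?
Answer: $2076$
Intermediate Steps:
$j = 231$ ($j = 14 + 217 = 231$)
$l{\left(Z \right)} = - Z$ ($l{\left(Z \right)} = - \frac{Z 3}{3} = - \frac{3 Z}{3} = - Z$)
$\left(\left(-115 - -230\right) + j\right) \left(- 10 \left(-11 + 11\right) + l{\left(-6 \right)}\right) = \left(\left(-115 - -230\right) + 231\right) \left(- 10 \left(-11 + 11\right) - -6\right) = \left(\left(-115 + 230\right) + 231\right) \left(\left(-10\right) 0 + 6\right) = \left(115 + 231\right) \left(0 + 6\right) = 346 \cdot 6 = 2076$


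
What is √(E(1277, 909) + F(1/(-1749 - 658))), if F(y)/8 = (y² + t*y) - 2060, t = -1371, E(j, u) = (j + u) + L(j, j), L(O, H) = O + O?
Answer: 2*I*√16997759819/2407 ≈ 108.33*I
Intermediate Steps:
L(O, H) = 2*O
E(j, u) = u + 3*j (E(j, u) = (j + u) + 2*j = u + 3*j)
F(y) = -16480 - 10968*y + 8*y² (F(y) = 8*((y² - 1371*y) - 2060) = 8*(-2060 + y² - 1371*y) = -16480 - 10968*y + 8*y²)
√(E(1277, 909) + F(1/(-1749 - 658))) = √((909 + 3*1277) + (-16480 - 10968/(-1749 - 658) + 8*(1/(-1749 - 658))²)) = √((909 + 3831) + (-16480 - 10968/(-2407) + 8*(1/(-2407))²)) = √(4740 + (-16480 - 10968*(-1/2407) + 8*(-1/2407)²)) = √(4740 + (-16480 + 10968/2407 + 8*(1/5793649))) = √(4740 + (-16480 + 10968/2407 + 8/5793649)) = √(4740 - 95452935536/5793649) = √(-67991039276/5793649) = 2*I*√16997759819/2407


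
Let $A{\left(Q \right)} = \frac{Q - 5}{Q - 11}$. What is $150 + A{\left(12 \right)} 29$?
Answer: $353$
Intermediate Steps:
$A{\left(Q \right)} = \frac{-5 + Q}{-11 + Q}$
$150 + A{\left(12 \right)} 29 = 150 + \frac{-5 + 12}{-11 + 12} \cdot 29 = 150 + 1^{-1} \cdot 7 \cdot 29 = 150 + 1 \cdot 7 \cdot 29 = 150 + 7 \cdot 29 = 150 + 203 = 353$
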